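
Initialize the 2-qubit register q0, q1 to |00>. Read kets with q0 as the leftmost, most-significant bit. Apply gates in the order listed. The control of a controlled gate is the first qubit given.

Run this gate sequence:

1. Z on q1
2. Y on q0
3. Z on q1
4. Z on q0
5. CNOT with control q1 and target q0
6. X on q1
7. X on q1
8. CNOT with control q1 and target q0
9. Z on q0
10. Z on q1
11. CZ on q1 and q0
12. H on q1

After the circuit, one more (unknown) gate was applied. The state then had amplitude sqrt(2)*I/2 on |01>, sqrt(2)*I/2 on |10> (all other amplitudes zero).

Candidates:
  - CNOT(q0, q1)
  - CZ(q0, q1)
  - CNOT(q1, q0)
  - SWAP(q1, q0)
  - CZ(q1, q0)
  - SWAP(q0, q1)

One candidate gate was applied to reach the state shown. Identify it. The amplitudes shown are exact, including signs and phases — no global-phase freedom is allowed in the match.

The unique candidate consistent with the amplitudes is CNOT(q1, q0). Key observation: the block from step 3 through step 10 cancels to the identity and can be dropped.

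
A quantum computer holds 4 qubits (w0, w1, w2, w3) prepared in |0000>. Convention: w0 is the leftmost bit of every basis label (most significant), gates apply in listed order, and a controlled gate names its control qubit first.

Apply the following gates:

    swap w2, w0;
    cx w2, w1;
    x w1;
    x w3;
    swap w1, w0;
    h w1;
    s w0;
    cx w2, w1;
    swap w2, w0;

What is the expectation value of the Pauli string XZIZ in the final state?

The observable XZIZ averages to 0.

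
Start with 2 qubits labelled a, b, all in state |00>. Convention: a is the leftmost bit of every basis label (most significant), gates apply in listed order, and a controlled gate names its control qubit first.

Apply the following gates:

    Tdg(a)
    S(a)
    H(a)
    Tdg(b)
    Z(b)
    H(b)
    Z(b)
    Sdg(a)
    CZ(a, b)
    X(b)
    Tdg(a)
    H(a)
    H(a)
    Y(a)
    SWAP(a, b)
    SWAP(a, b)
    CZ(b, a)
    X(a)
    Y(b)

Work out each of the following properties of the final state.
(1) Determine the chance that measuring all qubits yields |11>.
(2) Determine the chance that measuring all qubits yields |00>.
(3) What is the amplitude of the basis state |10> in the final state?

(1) A full measurement returns |11> with probability 1/4.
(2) Outcome |00> occurs with probability 1/4.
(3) The amplitude on |10> is exp(I*pi/4)/2.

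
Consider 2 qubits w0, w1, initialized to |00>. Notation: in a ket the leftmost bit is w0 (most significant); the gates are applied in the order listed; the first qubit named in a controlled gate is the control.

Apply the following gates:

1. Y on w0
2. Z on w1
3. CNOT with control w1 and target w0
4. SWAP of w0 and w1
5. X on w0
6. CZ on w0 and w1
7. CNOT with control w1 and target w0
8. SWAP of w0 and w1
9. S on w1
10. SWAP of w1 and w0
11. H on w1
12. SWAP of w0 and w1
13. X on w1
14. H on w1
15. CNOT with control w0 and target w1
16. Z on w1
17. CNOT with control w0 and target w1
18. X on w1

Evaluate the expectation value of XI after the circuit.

In the final state, XI has expectation 1.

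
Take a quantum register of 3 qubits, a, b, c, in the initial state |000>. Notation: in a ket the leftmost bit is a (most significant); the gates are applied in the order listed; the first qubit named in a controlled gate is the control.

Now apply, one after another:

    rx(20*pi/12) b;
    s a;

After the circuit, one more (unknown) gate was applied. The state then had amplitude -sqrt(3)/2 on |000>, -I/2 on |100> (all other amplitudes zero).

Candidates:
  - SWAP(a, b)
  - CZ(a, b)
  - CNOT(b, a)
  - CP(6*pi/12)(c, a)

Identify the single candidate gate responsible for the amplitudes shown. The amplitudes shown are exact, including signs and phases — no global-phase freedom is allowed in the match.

The applied gate was SWAP(a, b).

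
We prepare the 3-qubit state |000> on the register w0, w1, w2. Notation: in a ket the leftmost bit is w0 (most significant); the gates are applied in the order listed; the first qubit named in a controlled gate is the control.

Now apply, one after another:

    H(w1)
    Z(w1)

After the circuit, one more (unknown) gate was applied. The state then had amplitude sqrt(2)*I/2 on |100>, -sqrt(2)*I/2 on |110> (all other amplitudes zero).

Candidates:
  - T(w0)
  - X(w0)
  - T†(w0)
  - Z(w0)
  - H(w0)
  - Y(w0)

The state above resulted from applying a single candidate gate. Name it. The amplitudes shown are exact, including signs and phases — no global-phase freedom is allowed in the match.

The applied gate was Y(w0).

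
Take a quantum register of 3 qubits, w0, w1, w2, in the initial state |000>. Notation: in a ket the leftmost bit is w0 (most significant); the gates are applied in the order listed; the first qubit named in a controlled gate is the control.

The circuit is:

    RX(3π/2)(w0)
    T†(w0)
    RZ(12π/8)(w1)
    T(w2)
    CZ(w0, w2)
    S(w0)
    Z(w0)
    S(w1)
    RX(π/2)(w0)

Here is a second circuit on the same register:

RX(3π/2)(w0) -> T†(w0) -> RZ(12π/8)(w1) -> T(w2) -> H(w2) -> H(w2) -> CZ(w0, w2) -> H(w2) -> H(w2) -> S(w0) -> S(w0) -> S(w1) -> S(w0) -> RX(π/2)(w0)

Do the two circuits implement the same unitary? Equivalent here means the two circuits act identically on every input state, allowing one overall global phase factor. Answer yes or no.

Yes — the two circuits implement the same unitary up to a global phase.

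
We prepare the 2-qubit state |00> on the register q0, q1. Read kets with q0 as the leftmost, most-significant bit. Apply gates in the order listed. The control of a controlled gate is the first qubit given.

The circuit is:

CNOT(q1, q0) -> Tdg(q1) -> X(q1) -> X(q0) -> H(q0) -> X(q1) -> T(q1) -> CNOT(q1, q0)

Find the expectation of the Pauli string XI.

In the final state, XI has expectation -1.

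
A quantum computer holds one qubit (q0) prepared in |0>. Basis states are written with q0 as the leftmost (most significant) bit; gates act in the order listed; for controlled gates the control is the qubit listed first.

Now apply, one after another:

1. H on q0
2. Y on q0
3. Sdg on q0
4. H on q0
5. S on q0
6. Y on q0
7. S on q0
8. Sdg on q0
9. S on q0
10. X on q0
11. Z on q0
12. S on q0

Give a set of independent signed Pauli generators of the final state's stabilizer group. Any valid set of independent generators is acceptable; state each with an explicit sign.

One valid set of independent stabilizer generators is +X (any independent generating set of the same group is equally correct).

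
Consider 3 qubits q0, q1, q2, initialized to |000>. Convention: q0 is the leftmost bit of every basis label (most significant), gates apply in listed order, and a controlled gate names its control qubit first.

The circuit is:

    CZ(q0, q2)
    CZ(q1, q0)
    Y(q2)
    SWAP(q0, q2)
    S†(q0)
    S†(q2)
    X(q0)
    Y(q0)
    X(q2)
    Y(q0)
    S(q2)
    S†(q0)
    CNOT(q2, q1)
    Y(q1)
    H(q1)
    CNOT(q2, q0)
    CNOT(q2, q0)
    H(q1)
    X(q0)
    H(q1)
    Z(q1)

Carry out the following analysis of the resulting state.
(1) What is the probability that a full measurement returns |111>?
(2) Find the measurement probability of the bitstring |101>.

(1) Outcome |111> occurs with probability 1/2.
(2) A full measurement returns |101> with probability 1/2.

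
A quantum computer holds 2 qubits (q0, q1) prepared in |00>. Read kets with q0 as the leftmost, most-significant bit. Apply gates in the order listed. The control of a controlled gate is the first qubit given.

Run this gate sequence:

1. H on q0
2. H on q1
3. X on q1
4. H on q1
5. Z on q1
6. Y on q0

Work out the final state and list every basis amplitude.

The resulting statevector has amplitude -sqrt(2)*I/2 on |00>, 0 on |01>, sqrt(2)*I/2 on |10>, 0 on |11>.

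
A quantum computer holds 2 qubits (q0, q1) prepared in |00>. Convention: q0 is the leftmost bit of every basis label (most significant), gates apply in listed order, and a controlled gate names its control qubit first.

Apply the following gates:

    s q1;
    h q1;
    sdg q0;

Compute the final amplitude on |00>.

|00> carries amplitude sqrt(2)/2 in the final state.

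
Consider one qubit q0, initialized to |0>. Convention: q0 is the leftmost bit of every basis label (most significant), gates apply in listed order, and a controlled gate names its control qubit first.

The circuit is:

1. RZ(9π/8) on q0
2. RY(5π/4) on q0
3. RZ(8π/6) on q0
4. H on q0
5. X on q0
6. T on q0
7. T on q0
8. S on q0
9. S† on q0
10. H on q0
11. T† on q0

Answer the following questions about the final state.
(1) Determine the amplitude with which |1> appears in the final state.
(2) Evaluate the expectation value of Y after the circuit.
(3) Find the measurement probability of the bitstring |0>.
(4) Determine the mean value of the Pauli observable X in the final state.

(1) The final state's coefficient on |1> equals -sqrt(sqrt(2)/4 + 1/2)*exp(17*I*pi/48)/2 - sqrt(1/2 - sqrt(2)/4)*exp(25*I*pi/48)/2 + sqrt(1/2 - sqrt(2)/4)*exp(-47*I*pi/48)/2 - sqrt(sqrt(2)/4 + 1/2)*exp(-7*I*pi/48)/2.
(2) In the final state, Y has expectation 3/4.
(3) The probability of measuring |0> is 1/2 - sqrt(6)/8.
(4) The expectation value of X is 1/4.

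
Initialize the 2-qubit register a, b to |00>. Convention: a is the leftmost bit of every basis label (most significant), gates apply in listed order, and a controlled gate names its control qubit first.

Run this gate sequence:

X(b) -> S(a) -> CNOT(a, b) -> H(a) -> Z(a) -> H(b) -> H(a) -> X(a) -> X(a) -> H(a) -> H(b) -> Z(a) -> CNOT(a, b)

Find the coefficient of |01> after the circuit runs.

The amplitude on |01> is sqrt(2)/2.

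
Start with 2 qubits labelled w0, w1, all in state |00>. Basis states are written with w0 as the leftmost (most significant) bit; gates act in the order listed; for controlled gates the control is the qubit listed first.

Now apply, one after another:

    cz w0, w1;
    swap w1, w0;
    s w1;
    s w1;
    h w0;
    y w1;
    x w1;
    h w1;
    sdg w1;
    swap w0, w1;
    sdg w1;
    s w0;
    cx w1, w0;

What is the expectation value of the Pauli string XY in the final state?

In the final state, XY has expectation -1.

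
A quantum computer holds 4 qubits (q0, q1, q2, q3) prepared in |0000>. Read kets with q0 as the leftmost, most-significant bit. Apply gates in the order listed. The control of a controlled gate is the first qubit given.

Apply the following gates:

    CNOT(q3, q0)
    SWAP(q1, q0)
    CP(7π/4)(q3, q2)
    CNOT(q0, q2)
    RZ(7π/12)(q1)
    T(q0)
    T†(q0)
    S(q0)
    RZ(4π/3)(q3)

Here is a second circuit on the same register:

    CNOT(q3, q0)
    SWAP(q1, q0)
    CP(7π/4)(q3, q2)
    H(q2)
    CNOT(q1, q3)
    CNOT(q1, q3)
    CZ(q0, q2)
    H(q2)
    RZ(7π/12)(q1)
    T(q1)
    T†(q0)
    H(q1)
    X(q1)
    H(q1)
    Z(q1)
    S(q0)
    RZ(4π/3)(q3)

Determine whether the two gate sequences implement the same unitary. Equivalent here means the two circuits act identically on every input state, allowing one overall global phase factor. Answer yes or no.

No: there is an input state on which the two circuits produce genuinely different outputs (not merely differing by a phase).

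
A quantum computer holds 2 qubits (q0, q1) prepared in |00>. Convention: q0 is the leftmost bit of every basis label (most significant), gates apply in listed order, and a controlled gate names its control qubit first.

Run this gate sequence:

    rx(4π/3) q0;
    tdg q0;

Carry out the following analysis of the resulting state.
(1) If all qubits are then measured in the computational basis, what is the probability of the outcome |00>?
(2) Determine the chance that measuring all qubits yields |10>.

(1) Outcome |00> occurs with probability 1/4.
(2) A full measurement returns |10> with probability 3/4.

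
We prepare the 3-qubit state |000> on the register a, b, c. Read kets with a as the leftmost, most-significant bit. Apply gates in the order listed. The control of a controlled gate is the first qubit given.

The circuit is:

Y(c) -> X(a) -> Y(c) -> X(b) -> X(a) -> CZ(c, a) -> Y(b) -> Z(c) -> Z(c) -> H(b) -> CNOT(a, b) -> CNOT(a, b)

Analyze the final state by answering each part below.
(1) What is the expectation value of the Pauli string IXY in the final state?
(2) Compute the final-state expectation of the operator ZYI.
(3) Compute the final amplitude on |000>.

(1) The observable IXY averages to 0.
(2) In the final state, ZYI has expectation 0.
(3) The final state's coefficient on |000> equals -sqrt(2)*I/2.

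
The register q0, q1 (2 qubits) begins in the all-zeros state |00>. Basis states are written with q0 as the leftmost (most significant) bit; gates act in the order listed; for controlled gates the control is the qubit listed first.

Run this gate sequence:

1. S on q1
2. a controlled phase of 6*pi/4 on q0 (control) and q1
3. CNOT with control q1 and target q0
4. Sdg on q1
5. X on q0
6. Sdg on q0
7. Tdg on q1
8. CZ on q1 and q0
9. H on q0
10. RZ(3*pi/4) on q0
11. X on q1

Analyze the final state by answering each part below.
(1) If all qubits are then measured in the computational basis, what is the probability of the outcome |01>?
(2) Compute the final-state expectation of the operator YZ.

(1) The probability of measuring |01> is 1/2.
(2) In the final state, YZ has expectation sqrt(2)/2.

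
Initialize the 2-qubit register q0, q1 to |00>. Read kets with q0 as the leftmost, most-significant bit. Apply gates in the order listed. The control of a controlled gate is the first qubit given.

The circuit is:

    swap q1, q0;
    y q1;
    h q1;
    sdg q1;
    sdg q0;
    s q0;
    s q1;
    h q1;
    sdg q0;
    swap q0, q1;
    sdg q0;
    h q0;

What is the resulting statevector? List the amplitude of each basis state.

The final amplitudes are sqrt(2)/2 on |00>, 0 on |01>, -sqrt(2)/2 on |10>, 0 on |11>. Key observation: steps 3-8 multiply out to the identity, so the circuit reduces to the remaining gates.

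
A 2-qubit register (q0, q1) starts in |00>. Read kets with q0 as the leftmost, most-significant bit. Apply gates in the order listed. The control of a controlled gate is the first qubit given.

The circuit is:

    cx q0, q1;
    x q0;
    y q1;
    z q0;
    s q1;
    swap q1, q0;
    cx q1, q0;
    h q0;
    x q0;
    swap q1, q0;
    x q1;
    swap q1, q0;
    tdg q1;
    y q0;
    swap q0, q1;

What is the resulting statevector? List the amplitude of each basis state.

The final amplitudes are 0 on |00>, 0 on |01>, -sqrt(2)*exp(I*pi/4)/2 on |10>, sqrt(2)*exp(I*pi/4)/2 on |11>.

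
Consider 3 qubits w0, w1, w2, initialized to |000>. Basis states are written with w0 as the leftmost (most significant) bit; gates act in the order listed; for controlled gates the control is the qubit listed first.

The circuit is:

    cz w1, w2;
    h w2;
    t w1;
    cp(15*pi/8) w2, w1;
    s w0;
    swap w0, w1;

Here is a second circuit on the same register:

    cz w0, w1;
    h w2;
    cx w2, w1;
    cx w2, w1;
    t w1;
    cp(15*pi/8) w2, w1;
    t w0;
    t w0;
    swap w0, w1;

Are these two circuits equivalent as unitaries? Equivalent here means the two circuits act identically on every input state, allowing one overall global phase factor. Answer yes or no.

No: there is an input state on which the two circuits produce genuinely different outputs (not merely differing by a phase).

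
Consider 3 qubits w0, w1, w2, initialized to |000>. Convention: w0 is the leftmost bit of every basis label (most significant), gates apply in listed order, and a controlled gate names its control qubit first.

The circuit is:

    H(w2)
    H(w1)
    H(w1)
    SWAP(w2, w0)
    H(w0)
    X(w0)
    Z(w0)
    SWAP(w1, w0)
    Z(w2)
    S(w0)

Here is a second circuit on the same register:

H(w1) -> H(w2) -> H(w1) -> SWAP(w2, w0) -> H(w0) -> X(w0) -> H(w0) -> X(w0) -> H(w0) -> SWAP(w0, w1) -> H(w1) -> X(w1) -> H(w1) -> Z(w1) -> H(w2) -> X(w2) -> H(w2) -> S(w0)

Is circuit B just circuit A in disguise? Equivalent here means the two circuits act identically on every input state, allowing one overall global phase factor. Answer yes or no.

Yes — the two circuits implement the same unitary up to a global phase.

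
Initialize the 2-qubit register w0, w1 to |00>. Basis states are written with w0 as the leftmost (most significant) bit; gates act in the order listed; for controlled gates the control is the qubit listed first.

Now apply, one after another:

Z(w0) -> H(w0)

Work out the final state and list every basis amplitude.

After the circuit, the state carries amplitude sqrt(2)/2 on |00>, 0 on |01>, sqrt(2)/2 on |10>, 0 on |11>.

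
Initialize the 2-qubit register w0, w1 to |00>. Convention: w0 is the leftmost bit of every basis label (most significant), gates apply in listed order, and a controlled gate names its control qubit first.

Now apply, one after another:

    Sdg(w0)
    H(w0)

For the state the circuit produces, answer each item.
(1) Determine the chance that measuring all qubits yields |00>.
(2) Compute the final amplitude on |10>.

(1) The probability of measuring |00> is 1/2.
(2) |10> carries amplitude sqrt(2)/2 in the final state.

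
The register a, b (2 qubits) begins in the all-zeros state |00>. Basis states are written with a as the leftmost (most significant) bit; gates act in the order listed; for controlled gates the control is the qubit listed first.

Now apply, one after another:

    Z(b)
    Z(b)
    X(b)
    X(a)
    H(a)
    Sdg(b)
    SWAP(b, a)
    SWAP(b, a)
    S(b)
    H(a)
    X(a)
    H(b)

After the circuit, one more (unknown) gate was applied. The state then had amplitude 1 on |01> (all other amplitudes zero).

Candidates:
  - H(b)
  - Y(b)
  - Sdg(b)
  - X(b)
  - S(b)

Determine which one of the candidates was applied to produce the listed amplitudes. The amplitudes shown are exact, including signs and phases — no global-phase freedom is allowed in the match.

The unique candidate consistent with the amplitudes is H(b). Key observation: the block from step 4 through step 11 cancels to the identity and can be dropped.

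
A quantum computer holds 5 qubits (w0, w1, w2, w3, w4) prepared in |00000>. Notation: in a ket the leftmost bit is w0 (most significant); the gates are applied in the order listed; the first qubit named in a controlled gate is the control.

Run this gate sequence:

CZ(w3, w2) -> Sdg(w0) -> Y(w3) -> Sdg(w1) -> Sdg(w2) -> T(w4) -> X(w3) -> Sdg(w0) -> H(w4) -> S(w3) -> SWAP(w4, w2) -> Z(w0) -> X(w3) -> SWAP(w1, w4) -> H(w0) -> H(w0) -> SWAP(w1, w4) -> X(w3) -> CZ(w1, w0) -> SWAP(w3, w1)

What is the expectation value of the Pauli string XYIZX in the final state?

In the final state, XYIZX has expectation 0. Key observation: steps 13-18 multiply out to the identity, so the circuit reduces to the remaining gates.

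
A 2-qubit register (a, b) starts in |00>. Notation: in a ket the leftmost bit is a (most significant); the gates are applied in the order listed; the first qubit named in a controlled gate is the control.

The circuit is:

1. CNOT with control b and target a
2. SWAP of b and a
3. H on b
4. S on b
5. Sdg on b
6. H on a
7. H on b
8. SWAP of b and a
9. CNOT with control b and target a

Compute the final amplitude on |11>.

|11> carries amplitude sqrt(2)/2 in the final state.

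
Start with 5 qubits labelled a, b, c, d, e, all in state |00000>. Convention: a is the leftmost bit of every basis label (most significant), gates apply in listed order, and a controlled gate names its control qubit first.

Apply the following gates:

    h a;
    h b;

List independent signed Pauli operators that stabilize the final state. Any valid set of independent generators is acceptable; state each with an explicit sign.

The stabilizer group can be generated by +XIIII, +IXIII, +IIZII, +IIIZI, +IIIIZ, among other valid generating sets.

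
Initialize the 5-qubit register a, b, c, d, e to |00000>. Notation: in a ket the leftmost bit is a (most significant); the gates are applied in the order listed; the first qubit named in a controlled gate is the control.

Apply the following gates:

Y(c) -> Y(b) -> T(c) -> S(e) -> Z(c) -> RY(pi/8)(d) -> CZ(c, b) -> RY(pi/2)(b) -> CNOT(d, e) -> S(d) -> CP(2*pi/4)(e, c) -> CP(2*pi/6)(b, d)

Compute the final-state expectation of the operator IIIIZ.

The expectation value of IIIIZ is sqrt(sqrt(2) + 2)/2.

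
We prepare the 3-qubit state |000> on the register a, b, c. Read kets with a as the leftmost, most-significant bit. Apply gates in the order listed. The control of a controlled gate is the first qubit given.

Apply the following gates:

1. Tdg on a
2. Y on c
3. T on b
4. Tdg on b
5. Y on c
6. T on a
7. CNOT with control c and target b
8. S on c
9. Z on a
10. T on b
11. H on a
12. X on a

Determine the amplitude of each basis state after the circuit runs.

After the circuit, the state carries amplitude sqrt(2)/2 on |000>, sqrt(2)/2 on |100>, and 0 on every other basis state.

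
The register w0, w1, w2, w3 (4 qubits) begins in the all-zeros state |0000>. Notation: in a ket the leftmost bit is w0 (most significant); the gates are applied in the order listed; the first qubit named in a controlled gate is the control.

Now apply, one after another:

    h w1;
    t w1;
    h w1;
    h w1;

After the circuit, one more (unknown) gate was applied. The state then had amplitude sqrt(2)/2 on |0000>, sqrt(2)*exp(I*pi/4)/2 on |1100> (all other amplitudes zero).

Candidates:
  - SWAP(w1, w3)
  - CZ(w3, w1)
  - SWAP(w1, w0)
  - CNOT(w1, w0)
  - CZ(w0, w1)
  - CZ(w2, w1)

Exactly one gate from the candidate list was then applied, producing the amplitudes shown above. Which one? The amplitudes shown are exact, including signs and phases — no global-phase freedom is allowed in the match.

It was CNOT(w1, w0) that produced the state shown. Key observation: the block from step 3 through step 4 cancels to the identity and can be dropped.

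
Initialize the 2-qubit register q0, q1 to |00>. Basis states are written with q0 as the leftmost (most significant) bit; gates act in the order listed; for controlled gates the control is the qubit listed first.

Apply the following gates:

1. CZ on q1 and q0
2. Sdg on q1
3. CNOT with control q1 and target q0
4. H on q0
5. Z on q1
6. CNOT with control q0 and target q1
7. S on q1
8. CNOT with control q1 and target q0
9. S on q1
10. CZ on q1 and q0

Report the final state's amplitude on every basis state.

The resulting statevector has amplitude sqrt(2)/2 on |00>, -sqrt(2)/2 on |01>, 0 on |10>, 0 on |11>.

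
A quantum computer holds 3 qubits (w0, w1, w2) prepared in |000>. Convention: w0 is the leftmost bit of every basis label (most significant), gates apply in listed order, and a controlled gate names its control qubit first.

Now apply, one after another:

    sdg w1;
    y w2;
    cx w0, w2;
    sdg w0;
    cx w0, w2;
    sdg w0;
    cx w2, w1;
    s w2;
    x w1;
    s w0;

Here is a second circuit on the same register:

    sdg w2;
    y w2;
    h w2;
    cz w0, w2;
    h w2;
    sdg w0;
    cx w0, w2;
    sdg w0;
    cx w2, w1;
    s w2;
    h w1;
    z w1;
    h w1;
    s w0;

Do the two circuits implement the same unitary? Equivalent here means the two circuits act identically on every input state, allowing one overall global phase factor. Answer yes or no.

No, they are not equivalent — no single phase factor reconciles the two unitaries.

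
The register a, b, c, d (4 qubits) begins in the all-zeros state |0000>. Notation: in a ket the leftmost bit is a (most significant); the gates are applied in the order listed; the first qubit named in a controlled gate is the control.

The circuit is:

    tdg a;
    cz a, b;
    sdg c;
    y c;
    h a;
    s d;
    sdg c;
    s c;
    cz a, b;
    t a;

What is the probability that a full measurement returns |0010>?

A full measurement returns |0010> with probability 1/2.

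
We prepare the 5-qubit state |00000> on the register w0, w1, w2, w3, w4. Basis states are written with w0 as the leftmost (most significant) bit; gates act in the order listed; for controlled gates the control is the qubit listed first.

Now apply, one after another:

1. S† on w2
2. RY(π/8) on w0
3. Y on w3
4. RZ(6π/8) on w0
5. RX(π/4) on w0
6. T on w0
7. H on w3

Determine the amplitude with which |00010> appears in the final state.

|00010> carries amplitude -sqrt(2)*I*sqrt(sqrt(2)/4 + 1/2)*exp(-3*I*pi/8)*cos(pi/16)/2 - sqrt(2)*sqrt(1/2 - sqrt(2)/4)*exp(3*I*pi/8)*sin(pi/16)/2 in the final state.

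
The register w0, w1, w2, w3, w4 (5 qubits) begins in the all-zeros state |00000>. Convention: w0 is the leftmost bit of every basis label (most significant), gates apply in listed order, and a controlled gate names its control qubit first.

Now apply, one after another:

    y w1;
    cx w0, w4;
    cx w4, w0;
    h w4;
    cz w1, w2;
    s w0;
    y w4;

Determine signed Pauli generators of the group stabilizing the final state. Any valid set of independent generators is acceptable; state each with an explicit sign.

The stabilizer group can be generated by -IIIIX, +ZIIII, -IZIII, +IIZII, +IIIZI, among other valid generating sets.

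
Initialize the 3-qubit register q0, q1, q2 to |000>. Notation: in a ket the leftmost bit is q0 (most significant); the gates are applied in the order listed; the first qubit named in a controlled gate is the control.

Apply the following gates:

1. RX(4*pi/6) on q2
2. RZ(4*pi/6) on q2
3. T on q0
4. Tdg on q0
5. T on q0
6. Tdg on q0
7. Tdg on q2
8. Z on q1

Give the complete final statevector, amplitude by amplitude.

The final amplitudes are -exp(2*I*pi/3)/2 on |000>, -sqrt(3)*exp(7*I*pi/12)/2 on |001>, and 0 on every other basis state.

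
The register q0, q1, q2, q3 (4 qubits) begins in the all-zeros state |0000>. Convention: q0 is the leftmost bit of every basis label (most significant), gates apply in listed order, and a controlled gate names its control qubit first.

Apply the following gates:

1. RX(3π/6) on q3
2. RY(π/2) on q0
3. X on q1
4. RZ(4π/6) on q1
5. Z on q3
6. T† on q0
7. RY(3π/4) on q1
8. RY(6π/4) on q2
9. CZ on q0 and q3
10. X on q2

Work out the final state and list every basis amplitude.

After the circuit, the state carries amplitude -sqrt(2*sqrt(2) + 4)*exp(I*pi/3)/8 on |0000>, -sqrt(2*sqrt(2) + 4)*exp(5*I*pi/6)/8 on |0001>, sqrt(2*sqrt(2) + 4)*exp(I*pi/3)/8 on |0010>, sqrt(2*sqrt(2) + 4)*exp(5*I*pi/6)/8 on |0011>, sqrt(4 - 2*sqrt(2))*exp(I*pi/3)/8 on |0100>, sqrt(4 - 2*sqrt(2))*exp(5*I*pi/6)/8 on |0101>, -sqrt(4 - 2*sqrt(2))*exp(I*pi/3)/8 on |0110>, -sqrt(4 - 2*sqrt(2))*exp(5*I*pi/6)/8 on |0111>, -sqrt(2*sqrt(2) + 4)*exp(I*pi/12)/8 on |1000>, sqrt(2*sqrt(2) + 4)*exp(7*I*pi/12)/8 on |1001>, sqrt(2*sqrt(2) + 4)*exp(I*pi/12)/8 on |1010>, -sqrt(2*sqrt(2) + 4)*exp(7*I*pi/12)/8 on |1011>, sqrt(4 - 2*sqrt(2))*exp(I*pi/12)/8 on |1100>, -sqrt(4 - 2*sqrt(2))*exp(7*I*pi/12)/8 on |1101>, -sqrt(4 - 2*sqrt(2))*exp(I*pi/12)/8 on |1110>, sqrt(4 - 2*sqrt(2))*exp(7*I*pi/12)/8 on |1111>.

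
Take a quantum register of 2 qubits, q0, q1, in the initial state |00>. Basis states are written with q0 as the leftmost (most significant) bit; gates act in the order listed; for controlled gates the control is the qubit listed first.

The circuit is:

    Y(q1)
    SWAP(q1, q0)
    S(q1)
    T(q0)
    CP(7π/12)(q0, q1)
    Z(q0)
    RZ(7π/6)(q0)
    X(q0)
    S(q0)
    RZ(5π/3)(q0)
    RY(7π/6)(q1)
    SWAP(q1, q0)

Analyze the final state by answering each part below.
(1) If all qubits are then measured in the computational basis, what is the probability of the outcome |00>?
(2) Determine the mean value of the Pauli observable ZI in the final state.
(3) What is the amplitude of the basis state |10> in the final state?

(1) A full measurement returns |00> with probability 1/2 - sqrt(3)/4.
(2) In the final state, ZI has expectation -sqrt(3)/2.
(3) The amplitude on |10> is I*(-sqrt(6) - sqrt(2))/4.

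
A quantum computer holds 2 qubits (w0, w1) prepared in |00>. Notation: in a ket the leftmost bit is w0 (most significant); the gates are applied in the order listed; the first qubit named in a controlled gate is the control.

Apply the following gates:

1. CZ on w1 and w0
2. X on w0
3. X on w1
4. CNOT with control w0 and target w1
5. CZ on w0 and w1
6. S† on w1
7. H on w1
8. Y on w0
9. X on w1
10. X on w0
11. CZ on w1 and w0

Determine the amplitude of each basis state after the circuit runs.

The resulting statevector has amplitude 0 on |00>, 0 on |01>, -sqrt(2)*I/2 on |10>, sqrt(2)*I/2 on |11>.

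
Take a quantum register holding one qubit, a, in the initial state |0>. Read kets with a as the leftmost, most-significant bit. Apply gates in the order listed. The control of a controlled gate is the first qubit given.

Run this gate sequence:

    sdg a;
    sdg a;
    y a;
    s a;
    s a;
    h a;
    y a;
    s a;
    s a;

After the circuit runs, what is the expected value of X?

The expectation value of X is -1.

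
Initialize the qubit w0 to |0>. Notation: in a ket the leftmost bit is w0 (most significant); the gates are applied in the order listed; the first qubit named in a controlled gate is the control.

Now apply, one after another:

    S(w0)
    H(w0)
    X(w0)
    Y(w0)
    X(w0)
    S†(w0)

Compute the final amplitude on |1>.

|1> carries amplitude -sqrt(2)/2 in the final state.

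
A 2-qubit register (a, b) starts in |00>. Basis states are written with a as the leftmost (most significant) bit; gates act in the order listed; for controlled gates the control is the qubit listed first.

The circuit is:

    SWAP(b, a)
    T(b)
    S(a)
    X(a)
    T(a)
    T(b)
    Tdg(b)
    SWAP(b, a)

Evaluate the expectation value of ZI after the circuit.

The observable ZI averages to 1.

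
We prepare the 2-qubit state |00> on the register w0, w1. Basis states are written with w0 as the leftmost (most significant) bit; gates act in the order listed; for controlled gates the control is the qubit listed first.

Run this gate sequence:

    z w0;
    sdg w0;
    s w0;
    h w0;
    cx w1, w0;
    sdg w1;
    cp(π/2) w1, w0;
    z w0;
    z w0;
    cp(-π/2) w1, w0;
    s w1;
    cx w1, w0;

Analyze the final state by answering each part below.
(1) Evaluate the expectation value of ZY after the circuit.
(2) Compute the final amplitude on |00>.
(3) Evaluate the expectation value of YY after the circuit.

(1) The observable ZY averages to 0.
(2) The final state's coefficient on |00> equals sqrt(2)/2.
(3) The observable YY averages to 0.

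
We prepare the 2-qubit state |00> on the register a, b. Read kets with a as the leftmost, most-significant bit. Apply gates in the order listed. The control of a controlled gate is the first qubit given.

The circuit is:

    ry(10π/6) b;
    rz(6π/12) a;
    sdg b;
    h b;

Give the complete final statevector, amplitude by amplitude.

The final amplitudes are (sqrt(6) + sqrt(2)*I)*exp(3*I*pi/4)/4 on |00>, (sqrt(6) - sqrt(2)*I)*exp(3*I*pi/4)/4 on |01>, 0 on |10>, 0 on |11>.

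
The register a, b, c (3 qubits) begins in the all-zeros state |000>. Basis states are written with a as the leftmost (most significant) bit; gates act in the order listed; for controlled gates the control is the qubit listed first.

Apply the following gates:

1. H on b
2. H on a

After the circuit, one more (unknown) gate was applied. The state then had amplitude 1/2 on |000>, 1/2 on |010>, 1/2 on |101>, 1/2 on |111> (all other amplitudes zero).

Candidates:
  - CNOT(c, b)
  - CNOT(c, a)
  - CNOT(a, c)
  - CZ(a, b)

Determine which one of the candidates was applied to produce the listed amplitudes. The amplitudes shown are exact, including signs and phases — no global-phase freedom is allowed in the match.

It was CNOT(a, c) that produced the state shown.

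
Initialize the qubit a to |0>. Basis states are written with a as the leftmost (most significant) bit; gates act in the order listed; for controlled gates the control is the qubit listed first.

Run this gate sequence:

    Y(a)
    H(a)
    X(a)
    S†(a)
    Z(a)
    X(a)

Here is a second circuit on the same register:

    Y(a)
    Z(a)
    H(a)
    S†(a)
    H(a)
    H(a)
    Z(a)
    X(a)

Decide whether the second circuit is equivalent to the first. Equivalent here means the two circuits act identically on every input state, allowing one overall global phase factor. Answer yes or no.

Yes: on every input state the two circuits agree up to one overall phase factor.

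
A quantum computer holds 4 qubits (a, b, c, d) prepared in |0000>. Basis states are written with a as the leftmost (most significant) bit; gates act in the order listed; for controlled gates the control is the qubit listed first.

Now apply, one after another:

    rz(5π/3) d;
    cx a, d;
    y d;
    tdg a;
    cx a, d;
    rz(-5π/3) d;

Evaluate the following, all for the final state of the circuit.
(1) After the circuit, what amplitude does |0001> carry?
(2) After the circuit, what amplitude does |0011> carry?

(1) |0001> carries amplitude exp(5*I*pi/6) in the final state.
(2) The final state's coefficient on |0011> equals 0.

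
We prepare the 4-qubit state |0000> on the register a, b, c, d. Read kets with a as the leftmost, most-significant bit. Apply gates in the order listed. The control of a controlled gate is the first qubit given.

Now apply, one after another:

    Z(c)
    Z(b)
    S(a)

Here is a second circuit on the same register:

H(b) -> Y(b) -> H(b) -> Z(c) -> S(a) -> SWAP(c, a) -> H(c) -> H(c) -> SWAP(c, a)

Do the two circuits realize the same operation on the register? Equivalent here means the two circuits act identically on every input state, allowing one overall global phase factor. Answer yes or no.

No: there is an input state on which the two circuits produce genuinely different outputs (not merely differing by a phase).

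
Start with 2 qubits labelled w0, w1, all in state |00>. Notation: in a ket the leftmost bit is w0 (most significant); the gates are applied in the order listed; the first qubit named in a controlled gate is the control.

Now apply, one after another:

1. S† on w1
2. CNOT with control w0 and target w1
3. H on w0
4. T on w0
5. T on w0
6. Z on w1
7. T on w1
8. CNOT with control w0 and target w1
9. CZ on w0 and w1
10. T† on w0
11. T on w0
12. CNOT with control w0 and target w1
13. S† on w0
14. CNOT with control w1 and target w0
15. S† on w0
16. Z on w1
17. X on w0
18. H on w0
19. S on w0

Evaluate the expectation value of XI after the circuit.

The expectation value of XI is -1.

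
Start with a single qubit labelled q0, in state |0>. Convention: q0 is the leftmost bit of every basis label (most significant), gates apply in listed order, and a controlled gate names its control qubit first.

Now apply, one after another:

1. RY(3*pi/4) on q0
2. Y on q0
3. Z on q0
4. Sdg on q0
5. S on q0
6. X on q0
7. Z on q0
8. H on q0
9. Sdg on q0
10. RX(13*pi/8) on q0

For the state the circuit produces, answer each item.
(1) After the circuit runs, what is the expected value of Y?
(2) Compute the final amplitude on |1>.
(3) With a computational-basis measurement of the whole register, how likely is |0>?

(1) The observable Y averages to -4*sqrt(1/2 - sqrt(2)/4)*sqrt(sqrt(2)/4 + 1/2)*sin(3*pi/16)*cos(3*pi/16) - sqrt(2)*sin(3*pi/16)**2/2 + sqrt(2)*cos(3*pi/16)**2/2.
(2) The final state's coefficient on |1> equals -sqrt(2)*sqrt(1/2 - sqrt(2)/4)*sin(3*pi/16)/2 + sqrt(2)*sqrt(1/2 - sqrt(2)/4)*cos(3*pi/16)/2 + sqrt(2)*sqrt(sqrt(2)/4 + 1/2)*sin(3*pi/16)/2 + sqrt(2)*sqrt(sqrt(2)/4 + 1/2)*cos(3*pi/16)/2.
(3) A full measurement returns |0> with probability -sqrt(2)*sin(3*pi/16)*cos(3*pi/16)/2 - sqrt(1/2 - sqrt(2)/4)*sqrt(sqrt(2)/4 + 1/2)*cos(3*pi/16)**2 + sqrt(1/2 - sqrt(2)/4)*sqrt(sqrt(2)/4 + 1/2)*sin(3*pi/16)**2 + sin(3*pi/16)**2/2 + cos(3*pi/16)**2/2.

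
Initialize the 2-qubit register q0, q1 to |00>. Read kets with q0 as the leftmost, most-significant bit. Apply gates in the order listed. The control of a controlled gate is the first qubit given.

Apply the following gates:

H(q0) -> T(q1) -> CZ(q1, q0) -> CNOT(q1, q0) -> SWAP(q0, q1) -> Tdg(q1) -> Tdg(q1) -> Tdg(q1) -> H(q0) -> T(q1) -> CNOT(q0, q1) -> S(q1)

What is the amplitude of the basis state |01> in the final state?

The final state's coefficient on |01> equals 1/2.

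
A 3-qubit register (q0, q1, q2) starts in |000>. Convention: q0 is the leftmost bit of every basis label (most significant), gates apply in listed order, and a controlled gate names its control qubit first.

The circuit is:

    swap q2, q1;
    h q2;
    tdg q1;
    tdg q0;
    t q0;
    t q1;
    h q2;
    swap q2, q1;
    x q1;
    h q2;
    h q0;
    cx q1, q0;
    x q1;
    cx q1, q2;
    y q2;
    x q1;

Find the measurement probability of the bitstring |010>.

Outcome |010> occurs with probability 1/4. Key observation: the block from step 1 through step 8 cancels to the identity and can be dropped.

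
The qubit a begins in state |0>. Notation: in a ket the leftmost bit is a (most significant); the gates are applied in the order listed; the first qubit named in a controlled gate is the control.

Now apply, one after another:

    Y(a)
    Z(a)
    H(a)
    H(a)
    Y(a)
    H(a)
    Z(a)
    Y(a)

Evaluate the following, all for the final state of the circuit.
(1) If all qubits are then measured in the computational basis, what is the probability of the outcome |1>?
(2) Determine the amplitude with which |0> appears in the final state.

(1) The probability of measuring |1> is 1/2.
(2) |0> carries amplitude -sqrt(2)*I/2 in the final state.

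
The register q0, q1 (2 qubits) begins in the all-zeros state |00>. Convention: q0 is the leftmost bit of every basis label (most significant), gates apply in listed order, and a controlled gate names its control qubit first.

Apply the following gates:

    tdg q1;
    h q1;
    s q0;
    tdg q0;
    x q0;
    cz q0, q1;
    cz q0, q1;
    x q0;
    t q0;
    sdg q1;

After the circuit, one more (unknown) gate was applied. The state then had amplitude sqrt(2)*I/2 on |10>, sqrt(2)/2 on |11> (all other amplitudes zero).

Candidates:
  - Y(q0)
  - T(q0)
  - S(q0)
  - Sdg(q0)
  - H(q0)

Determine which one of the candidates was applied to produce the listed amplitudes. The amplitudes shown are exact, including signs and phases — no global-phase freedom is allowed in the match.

The unique candidate consistent with the amplitudes is Y(q0). Key observation: the block from step 4 through step 9 cancels to the identity and can be dropped.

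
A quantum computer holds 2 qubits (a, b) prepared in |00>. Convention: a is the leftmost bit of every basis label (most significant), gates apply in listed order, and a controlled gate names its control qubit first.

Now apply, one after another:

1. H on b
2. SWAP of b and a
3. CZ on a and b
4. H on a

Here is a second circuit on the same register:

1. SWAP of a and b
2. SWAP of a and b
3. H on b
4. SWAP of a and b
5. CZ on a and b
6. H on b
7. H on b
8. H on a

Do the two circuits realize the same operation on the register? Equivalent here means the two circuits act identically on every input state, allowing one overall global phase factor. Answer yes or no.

Yes: on every input state the two circuits agree up to one overall phase factor.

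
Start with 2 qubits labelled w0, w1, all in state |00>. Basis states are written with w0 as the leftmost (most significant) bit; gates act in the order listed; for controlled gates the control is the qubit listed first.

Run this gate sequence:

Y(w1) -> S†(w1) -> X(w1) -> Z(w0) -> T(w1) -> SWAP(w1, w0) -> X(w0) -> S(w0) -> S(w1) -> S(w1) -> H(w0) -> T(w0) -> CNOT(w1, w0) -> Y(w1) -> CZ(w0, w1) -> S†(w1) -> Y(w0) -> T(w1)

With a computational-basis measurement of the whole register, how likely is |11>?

A full measurement returns |11> with probability 1/2.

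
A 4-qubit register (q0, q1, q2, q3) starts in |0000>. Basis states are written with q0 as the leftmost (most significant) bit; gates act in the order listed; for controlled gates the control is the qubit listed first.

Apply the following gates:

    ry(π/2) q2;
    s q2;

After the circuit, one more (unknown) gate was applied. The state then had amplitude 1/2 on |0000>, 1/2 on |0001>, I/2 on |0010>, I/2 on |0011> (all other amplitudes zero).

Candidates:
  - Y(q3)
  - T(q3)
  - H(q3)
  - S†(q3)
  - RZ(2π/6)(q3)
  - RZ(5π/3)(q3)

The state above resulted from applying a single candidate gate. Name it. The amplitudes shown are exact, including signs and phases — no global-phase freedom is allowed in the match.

The applied gate was H(q3).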